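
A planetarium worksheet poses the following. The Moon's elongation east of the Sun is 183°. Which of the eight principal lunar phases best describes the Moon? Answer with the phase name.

The full moon sector spans roughly 158°–202°; 183° falls inside it.

full moon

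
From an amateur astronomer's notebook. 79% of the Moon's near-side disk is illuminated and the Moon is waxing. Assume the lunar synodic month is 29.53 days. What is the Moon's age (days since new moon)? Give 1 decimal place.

cos θ = 1 − 2f = -0.580, giving a principal value of 125.5°.
Waxing ⇒ before full, so θ = 125.5°.
Age = 29.53 × 125.5°/360° ≈ 10.29 days.

10.3 days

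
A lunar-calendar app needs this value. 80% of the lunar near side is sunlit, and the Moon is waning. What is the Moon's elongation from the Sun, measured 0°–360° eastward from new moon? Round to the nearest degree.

Invert f = (1 − cos θ)/2 to get cos θ = 1 − 2(0.80) = -0.600, hence θ₀ = arccos -0.600 = 126.9°.
A waning Moon lies in 180°–360°, so θ = 360° − 126.9° = 233.1°.

233°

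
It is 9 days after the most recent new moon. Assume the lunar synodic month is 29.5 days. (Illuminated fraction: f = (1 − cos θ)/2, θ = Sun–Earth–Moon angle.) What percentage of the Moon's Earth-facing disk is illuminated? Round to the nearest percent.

67%

Phase angle: θ = 360°·(9 d)/(29.5 d) = 109.8°.
cos 109.8° = (-0.339), so f = (1 − (-0.339))/2 = 0.670, so 67%.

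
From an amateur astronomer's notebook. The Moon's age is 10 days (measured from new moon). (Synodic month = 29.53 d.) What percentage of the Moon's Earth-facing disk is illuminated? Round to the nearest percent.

Phase angle: θ = 360°·(10 d)/(29.53 d) = 121.9°.
cos 121.9° = (-0.529), so f = (1 − (-0.529))/2 = 0.764, so 76%.

76%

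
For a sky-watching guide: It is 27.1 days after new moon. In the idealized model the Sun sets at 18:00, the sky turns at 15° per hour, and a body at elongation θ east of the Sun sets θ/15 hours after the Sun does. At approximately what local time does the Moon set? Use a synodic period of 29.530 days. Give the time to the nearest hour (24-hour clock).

The Moon has covered 27.1/29.530 of its cycle, so θ ≈ 360° × 27.1/29.530 = 330.4°.
Delay after the Sun = 330.4° / (15°/h) ≈ 22.03 h.
18:00 + 22.03 h ≈ 16:02 → 16:00 to the nearest hour.

16:00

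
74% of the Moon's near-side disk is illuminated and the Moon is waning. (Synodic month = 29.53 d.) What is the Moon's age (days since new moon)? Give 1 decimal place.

19.8 days

Invert f = (1 − cos θ)/2 to get cos θ = 1 − 2(0.74) = -0.480, hence θ₀ = arccos -0.480 = 118.7°.
Since the Moon is past full (waning), take the reflex angle: θ = 360° − 118.7° = 241.3°.
That fraction of the synodic month is 241.3/360 × 29.53 d ≈ 19.79 d.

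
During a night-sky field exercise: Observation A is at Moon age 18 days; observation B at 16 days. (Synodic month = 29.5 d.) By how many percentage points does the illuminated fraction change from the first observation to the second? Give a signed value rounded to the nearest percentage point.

+10 percentage points

θ₁ = 360° × 18/29.5 = 219.7°, f₁ = (1 − cos θ₁)/2 = 0.885.
θ₂ = 360° × 16/29.5 = 195.3°, f₂ = (1 − cos θ₂)/2 = 0.982.
Change = f₂ − f₁ = +0.097 → +10 percentage points.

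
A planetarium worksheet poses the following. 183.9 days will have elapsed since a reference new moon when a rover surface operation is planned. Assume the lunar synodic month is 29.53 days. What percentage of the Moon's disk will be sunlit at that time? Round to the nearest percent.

183.9 d spans 6 complete synodic months (6 × 29.53 = 177.18 d) plus 6.72 d.
Phase angle: θ = 360°·(6.72 d)/(29.53 d) = 81.9°.
Illuminated fraction = (1 − cos 81.9°)/2 = (1 − 0.140)/2 ≈ 0.430, so 43%.

43%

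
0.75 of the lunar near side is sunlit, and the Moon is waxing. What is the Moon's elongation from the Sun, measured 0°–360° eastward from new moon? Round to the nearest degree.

cos θ = 1 − 2f = -0.500, giving a principal value of 120.0°.
Before full moon the principal value applies: θ = 120.0°.

120°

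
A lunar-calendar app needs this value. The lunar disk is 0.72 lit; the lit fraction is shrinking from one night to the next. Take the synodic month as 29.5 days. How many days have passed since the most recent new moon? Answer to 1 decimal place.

20.0 days

Invert f = (1 − cos θ)/2 to get cos θ = 1 − 2(0.72) = -0.440, hence θ₀ = arccos -0.440 = 116.1°.
Waning ⇒ past full, so θ = 360° − 116.1° = 243.9°.
At 360°/29.5 d per day, 243.9° corresponds to 19.99 days.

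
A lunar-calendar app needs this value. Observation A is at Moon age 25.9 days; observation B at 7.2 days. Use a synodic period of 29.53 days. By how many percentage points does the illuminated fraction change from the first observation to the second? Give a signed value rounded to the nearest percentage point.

+34 pp

First observation: θ = 360°·25.9/29.53 = 315.7°, so f = 0.142.
Second observation: θ = 87.8°, f = 0.481.
Δf = 0.481 − 0.142 = +0.339, i.e. +34 pp.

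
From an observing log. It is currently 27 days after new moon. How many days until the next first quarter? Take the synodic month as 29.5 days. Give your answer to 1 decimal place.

First quarter is 0.25 of the way through the cycle: age 0.25 × 29.5 = 7.375 d.
This lunation's first quarter (7.375 d) has passed, so add one period: 36.875 − 27 = 9.875 days.

9.9 days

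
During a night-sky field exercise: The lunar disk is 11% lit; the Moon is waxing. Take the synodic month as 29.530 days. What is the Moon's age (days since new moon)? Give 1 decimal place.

Invert f = (1 − cos θ)/2 to get cos θ = 1 − 2(0.11) = 0.780, hence θ₀ = arccos 0.780 = 38.7°.
Waxing ⇒ before full, so θ = 38.7°.
At 360°/29.530 d per day, 38.7° corresponds to 3.18 days.

3.2 days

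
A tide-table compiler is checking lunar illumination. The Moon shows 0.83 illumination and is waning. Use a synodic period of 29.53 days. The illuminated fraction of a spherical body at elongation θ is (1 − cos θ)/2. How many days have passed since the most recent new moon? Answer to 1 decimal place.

cos θ = 1 − 2f = -0.660, giving a principal value of 131.3°.
Waning ⇒ past full, so θ = 360° − 131.3° = 228.7°.
Age = 29.53 × 228.7°/360° ≈ 18.76 days.

18.8 days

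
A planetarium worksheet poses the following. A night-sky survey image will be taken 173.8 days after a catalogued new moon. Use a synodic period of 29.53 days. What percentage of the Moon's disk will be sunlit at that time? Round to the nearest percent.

173.8/29.53 = 5.886 lunations, so 5 complete cycles and 26.15 d into the next.
Elongation θ = 360° × 26.15/29.53 ≈ 318.8°.
Illuminated fraction = (1 − cos 318.8°)/2 = (1 − 0.752)/2 ≈ 0.124, so 12%.

12%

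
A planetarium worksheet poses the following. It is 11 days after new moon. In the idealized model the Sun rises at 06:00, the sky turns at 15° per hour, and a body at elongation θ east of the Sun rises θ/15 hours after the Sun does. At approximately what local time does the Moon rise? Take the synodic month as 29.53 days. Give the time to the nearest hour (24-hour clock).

15:00

Phase angle: θ = 360°·(11 d)/(29.53 d) = 134.1°.
Delay after the Sun = 134.1° / (15°/h) ≈ 8.94 h.
06:00 + 8.94 h ≈ 14:56 → 15:00 to the nearest hour.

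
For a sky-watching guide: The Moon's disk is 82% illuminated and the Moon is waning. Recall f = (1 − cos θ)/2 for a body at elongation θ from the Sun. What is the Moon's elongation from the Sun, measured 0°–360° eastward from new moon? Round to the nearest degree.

From f = (1 − cos θ)/2: cos θ = 1 − 2×0.82 = -0.640; arccos → 129.8°.
Waning ⇒ past full, so θ = 360° − 129.8° = 230.2°.

230°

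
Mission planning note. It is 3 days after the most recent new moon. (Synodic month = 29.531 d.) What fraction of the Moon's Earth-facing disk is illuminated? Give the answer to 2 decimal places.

0.10

The Moon has covered 3/29.531 of its cycle, so θ ≈ 360° × 3/29.531 = 36.6°.
cos 36.6° = 0.803, so f = (1 − 0.803)/2 = 0.098.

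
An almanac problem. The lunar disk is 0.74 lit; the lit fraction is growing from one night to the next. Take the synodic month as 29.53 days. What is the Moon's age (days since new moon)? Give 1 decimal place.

9.7 days

Invert f = (1 − cos θ)/2 to get cos θ = 1 − 2(0.74) = -0.480, hence θ₀ = arccos -0.480 = 118.7°.
Waxing ⇒ before full, so θ = 118.7°.
That fraction of the synodic month is 118.7/360 × 29.53 d ≈ 9.74 d.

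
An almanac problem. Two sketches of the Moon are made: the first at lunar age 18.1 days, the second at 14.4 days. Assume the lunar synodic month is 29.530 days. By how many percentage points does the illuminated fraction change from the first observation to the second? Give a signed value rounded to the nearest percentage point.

+12 pp

θ₁ = 360° × 18.1/29.530 = 220.7°, f₁ = (1 − cos θ₁)/2 = 0.879.
θ₂ = 360° × 14.4/29.530 = 175.6°, f₂ = (1 − cos θ₂)/2 = 0.998.
Change = f₂ − f₁ = +0.119 → +12 percentage points.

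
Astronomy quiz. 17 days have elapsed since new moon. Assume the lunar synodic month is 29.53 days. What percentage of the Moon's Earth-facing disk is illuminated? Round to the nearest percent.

94%

Phase angle: θ = 360°·(17 d)/(29.53 d) = 207.2°.
Illuminated fraction = (1 − cos 207.2°)/2 = (1 − (-0.889))/2 ≈ 0.945, so 94%.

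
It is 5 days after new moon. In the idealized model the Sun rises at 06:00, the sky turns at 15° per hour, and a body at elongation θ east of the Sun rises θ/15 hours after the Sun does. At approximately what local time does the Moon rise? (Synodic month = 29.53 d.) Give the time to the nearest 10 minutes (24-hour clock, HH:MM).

10:00

Elongation θ = 360° × 5/29.53 ≈ 61.0°.
The Moon trails the Sun by θ/15 = 61.0/15 ≈ 4.06 hours.
06:00 + 4.064 h ≈ 10:04 → 10:00 to the nearest ten minutes.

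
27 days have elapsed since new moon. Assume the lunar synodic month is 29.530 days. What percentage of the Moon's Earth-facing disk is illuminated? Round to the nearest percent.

Elongation θ = 360° × 27/29.530 ≈ 329.2°.
Illuminated fraction = (1 − cos 329.2°)/2 = (1 − 0.859)/2 ≈ 0.071, so 7%.

7%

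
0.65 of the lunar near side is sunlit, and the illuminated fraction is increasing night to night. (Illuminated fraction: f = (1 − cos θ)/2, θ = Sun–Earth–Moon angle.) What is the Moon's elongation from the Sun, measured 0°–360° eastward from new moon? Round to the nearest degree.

cos θ = 1 − 2f = -0.300, giving a principal value of 107.5°.
The Moon is waxing (0°–180°), so θ = 107.5° directly.

107°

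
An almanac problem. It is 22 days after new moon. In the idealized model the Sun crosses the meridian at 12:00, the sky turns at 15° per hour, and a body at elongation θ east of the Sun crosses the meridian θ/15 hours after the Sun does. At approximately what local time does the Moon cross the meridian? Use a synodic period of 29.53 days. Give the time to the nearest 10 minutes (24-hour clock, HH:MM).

05:50

Phase angle: θ = 360°·(22 d)/(29.53 d) = 268.2°.
The Moon trails the Sun by θ/15 = 268.2/15 ≈ 17.88 hours.
12:00 + 17.880 h ≈ 05:53 → 05:50 to the nearest ten minutes.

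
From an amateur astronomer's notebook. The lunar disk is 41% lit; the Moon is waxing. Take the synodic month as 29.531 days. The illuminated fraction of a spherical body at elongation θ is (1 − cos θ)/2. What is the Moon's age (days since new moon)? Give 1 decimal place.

Invert f = (1 − cos θ)/2 to get cos θ = 1 − 2(0.41) = 0.180, hence θ₀ = arccos 0.180 = 79.6°.
Before full moon the principal value applies: θ = 79.6°.
At 360°/29.531 d per day, 79.6° corresponds to 6.53 days.

6.5 days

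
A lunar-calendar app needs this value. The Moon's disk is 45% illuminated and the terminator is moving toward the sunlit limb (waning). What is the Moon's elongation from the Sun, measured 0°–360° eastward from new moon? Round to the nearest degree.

276°

Invert f = (1 − cos θ)/2 to get cos θ = 1 − 2(0.45) = 0.100, hence θ₀ = arccos 0.100 = 84.3°.
Since the Moon is past full (waning), take the reflex angle: θ = 360° − 84.3° = 275.7°.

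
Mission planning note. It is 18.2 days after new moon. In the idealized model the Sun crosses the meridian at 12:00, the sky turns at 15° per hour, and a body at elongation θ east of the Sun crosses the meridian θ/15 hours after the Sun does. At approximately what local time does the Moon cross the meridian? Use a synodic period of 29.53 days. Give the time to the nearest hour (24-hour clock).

The Moon has covered 18.2/29.53 of its cycle, so θ ≈ 360° × 18.2/29.53 = 221.9°.
At 15° of sky rotation per hour, 221.9° corresponds to a 14.79 h lag.
12:00 + 14.79 h ≈ 02:48 → 03:00 to the nearest hour.

03:00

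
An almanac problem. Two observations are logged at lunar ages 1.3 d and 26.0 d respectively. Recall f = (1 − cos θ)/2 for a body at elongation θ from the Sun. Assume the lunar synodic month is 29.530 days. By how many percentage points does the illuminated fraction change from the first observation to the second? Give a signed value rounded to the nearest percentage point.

First observation: θ = 360°·1.3/29.530 = 15.8°, so f = 0.019.
Second observation: θ = 317.0°, f = 0.135.
Δf = 0.135 − 0.019 = +0.116, i.e. +12 pp.

+12 pp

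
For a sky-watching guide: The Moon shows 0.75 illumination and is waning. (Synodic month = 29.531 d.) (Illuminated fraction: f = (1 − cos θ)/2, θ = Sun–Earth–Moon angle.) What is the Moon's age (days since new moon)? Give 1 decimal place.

cos θ = 1 − 2f = -0.500, giving a principal value of 120.0°.
Waning ⇒ past full, so θ = 360° − 120.0° = 240.0°.
That fraction of the synodic month is 240.0/360 × 29.531 d ≈ 19.69 d.

19.7 days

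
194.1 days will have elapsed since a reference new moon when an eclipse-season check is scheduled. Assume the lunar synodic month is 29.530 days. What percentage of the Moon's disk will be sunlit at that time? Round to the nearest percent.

95%

194.1/29.530 = 6.573 lunations, so 6 complete cycles and 16.92 d into the next.
Elongation θ = 360° × 16.92/29.530 ≈ 206.3°.
With cos θ = (-0.897), the lit fraction is (1 − (-0.897))/2 ≈ 0.948, so 95%.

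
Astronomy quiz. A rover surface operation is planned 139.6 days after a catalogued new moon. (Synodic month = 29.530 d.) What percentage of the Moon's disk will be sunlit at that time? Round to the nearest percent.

139.6/29.530 = 4.727 lunations, so 4 complete cycles and 21.48 d into the next.
The Moon has covered 21.48/29.530 of its cycle, so θ ≈ 360° × 21.48/29.530 = 261.9°.
With cos θ = (-0.142), the lit fraction is (1 − (-0.142))/2 ≈ 0.571, so 57%.

57%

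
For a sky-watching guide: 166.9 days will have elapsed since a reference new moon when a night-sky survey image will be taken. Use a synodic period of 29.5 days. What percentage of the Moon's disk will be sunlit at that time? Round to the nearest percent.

Reduce mod P: 166.9 − 5×29.5 = 19.40 d into the current lunation.
Phase angle: θ = 360°·(19.40 d)/(29.5 d) = 236.7°.
Illuminated fraction = (1 − cos 236.7°)/2 = (1 − (-0.548))/2 ≈ 0.774, so 77%.

77%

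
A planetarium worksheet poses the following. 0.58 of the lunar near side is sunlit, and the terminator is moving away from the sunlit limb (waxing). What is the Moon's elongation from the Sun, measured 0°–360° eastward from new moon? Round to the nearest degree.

99°

From f = (1 − cos θ)/2: cos θ = 1 − 2×0.58 = -0.160; arccos → 99.2°.
Waxing ⇒ before full, so θ = 99.2°.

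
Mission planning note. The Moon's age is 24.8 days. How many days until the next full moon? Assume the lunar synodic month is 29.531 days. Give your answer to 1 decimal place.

Full moon occurs at elongation 180°, i.e. at age 29.531 × 180/360 = 14.765 d.
This lunation's full moon (14.765 d) has passed, so add one period: 44.296 − 24.8 = 19.496 days.

19.5 days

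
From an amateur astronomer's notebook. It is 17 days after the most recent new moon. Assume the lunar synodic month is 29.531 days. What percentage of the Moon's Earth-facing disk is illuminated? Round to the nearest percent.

Phase angle: θ = 360°·(17 d)/(29.531 d) = 207.2°.
With cos θ = (-0.889), the lit fraction is (1 − (-0.889))/2 ≈ 0.945, so 94%.

94%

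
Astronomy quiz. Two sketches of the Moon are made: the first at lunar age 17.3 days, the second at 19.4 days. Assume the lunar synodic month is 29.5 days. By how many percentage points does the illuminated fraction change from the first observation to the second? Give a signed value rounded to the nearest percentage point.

-15 percentage points

First observation: θ = 360°·17.3/29.5 = 211.1°, so f = 0.928.
Second observation: θ = 236.7°, f = 0.774.
Δf = 0.774 − 0.928 = -0.154, i.e. -15 pp.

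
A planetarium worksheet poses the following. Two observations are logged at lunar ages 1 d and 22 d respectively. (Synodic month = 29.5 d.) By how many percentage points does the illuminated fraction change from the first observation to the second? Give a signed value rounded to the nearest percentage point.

+50 pp

First observation: θ = 360°·1/29.5 = 12.2°, so f = 0.011.
Second observation: θ = 268.5°, f = 0.513.
Δf = 0.513 − 0.011 = +0.502, i.e. +50 pp.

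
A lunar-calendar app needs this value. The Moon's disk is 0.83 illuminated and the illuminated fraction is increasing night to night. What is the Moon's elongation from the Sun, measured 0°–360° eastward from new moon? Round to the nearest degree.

From f = (1 − cos θ)/2: cos θ = 1 − 2×0.83 = -0.660; arccos → 131.3°.
Waxing ⇒ before full, so θ = 131.3°.

131°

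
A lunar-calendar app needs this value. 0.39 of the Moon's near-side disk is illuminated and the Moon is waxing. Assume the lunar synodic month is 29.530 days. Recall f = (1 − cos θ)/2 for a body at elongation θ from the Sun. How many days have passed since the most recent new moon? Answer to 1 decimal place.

cos θ = 1 − 2f = 0.220, giving a principal value of 77.3°.
Waxing ⇒ before full, so θ = 77.3°.
Age = 29.530 × 77.3°/360° ≈ 6.34 days.

6.3 days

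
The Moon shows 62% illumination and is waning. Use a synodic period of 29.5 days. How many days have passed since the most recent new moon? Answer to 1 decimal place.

21.0 days

cos θ = 1 − 2f = -0.240, giving a principal value of 103.9°.
Since the Moon is past full (waning), take the reflex angle: θ = 360° − 103.9° = 256.1°.
That fraction of the synodic month is 256.1/360 × 29.5 d ≈ 20.99 d.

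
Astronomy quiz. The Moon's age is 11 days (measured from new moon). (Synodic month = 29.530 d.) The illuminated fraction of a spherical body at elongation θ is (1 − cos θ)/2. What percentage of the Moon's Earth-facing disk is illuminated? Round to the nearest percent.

The Moon has covered 11/29.530 of its cycle, so θ ≈ 360° × 11/29.530 = 134.1°.
Illuminated fraction = (1 − cos 134.1°)/2 = (1 − (-0.696))/2 ≈ 0.848, so 85%.

85%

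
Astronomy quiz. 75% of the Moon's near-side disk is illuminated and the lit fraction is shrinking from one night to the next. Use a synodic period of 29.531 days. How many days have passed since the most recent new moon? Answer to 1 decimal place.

Invert f = (1 − cos θ)/2 to get cos θ = 1 − 2(0.75) = -0.500, hence θ₀ = arccos -0.500 = 120.0°.
Since the Moon is past full (waning), take the reflex angle: θ = 360° − 120.0° = 240.0°.
Age = 29.531 × 240.0°/360° ≈ 19.69 days.

19.7 days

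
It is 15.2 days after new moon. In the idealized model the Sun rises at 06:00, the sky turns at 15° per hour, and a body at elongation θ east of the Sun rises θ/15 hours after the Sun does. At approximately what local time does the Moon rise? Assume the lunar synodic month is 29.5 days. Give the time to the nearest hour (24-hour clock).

Elongation θ = 360° × 15.2/29.5 ≈ 185.5°.
The Moon trails the Sun by θ/15 = 185.5/15 ≈ 12.37 hours.
06:00 + 12.37 h ≈ 18:22 → 18:00 to the nearest hour.

18:00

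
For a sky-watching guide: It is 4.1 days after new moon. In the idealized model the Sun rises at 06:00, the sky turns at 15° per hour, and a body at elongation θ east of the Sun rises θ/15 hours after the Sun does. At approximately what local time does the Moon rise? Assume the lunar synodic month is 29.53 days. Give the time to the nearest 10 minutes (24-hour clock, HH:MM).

09:20

The Moon has covered 4.1/29.53 of its cycle, so θ ≈ 360° × 4.1/29.53 = 50.0°.
Delay after the Sun = 50.0° / (15°/h) ≈ 3.33 h.
06:00 + 3.332 h ≈ 09:20 → 09:20 to the nearest ten minutes.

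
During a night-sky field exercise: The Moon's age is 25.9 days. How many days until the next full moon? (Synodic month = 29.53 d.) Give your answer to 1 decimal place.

Full moon occurs at elongation 180°, i.e. at age 29.53 × 180/360 = 14.765 d.
This lunation's full moon (14.765 d) has passed, so add one period: 44.295 − 25.9 = 18.395 days.

18.4 days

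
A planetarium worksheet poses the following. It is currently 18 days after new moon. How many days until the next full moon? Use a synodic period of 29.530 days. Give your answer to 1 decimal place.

26.3 days

Full moon is 0.5 of the way through the cycle: age 0.5 × 29.530 = 14.765 d.
Already past this cycle's full moon; the next is at 14.765 + 29.530 = 44.295 d, so 44.295 − 18 = 26.295 days.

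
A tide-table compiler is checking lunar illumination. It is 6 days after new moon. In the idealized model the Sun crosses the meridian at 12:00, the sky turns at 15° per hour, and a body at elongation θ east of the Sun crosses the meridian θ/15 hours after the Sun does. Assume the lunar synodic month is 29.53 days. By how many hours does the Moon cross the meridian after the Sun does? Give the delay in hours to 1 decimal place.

The Moon has covered 6/29.53 of its cycle, so θ ≈ 360° × 6/29.53 = 73.1°.
Delay after the Sun = 73.1° / (15°/h) ≈ 4.88 h.
So the Moon crosses the meridian 4.88 h after the Sun.

4.9 h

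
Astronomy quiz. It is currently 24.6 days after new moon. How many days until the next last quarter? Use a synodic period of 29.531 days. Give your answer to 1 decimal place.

27.1 days

Last quarter is 0.75 of the way through the cycle: age 0.75 × 29.531 = 22.148 d.
Already past this cycle's last quarter; the next is at 22.148 + 29.531 = 51.679 d, so 51.679 − 24.6 = 27.079 days.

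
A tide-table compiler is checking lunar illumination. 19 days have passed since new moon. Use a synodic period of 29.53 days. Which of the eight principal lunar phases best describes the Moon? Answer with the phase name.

waning gibbous

At 19/29.53 of the cycle, θ ≈ 232° — the waning gibbous range.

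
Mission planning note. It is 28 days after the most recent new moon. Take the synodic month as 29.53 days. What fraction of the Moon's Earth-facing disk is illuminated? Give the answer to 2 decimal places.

The Moon has covered 28/29.53 of its cycle, so θ ≈ 360° × 28/29.53 = 341.3°.
cos 341.3° = 0.947, so f = (1 − 0.947)/2 = 0.026.

0.03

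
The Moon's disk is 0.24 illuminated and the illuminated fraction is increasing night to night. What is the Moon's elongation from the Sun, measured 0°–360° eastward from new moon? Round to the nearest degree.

59°

From f = (1 − cos θ)/2: cos θ = 1 − 2×0.24 = 0.520; arccos → 58.7°.
The Moon is waxing (0°–180°), so θ = 58.7° directly.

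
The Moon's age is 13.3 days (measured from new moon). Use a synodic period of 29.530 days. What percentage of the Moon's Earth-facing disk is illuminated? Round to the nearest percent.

Elongation θ = 360° × 13.3/29.530 ≈ 162.1°.
With cos θ = (-0.952), the lit fraction is (1 − (-0.952))/2 ≈ 0.976, so 98%.

98%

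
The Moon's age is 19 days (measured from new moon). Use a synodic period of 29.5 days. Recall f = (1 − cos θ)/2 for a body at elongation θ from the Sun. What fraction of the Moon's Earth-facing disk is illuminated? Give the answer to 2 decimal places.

0.81

Phase angle: θ = 360°·(19 d)/(29.5 d) = 231.9°.
With cos θ = (-0.618), the lit fraction is (1 − (-0.618))/2 ≈ 0.809.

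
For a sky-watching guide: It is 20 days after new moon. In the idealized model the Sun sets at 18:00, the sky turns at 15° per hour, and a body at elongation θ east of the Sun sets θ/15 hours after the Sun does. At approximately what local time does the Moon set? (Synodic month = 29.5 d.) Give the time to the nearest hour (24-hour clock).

Elongation θ = 360° × 20/29.5 ≈ 244.1°.
At 15° of sky rotation per hour, 244.1° corresponds to a 16.27 h lag.
18:00 + 16.27 h ≈ 10:16 → 10:00 to the nearest hour.

10:00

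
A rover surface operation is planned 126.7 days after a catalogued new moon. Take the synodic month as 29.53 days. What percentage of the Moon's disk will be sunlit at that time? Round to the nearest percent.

126.7 d spans 4 complete synodic months (4 × 29.53 = 118.12 d) plus 8.58 d.
Phase angle: θ = 360°·(8.58 d)/(29.53 d) = 104.6°.
With cos θ = (-0.252), the lit fraction is (1 − (-0.252))/2 ≈ 0.626, so 63%.

63%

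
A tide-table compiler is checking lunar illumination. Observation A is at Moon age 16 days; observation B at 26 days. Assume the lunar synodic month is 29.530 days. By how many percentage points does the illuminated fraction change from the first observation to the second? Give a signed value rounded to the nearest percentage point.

First observation: θ = 360°·16/29.530 = 195.1°, so f = 0.983.
Second observation: θ = 317.0°, f = 0.135.
Δf = 0.135 − 0.983 = -0.848, i.e. -85 pp.

-85 percentage points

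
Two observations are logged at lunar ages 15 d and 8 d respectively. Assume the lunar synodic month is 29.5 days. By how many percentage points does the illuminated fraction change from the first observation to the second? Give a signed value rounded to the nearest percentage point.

-43 percentage points

First observation: θ = 360°·15/29.5 = 183.1°, so f = 0.999.
Second observation: θ = 97.6°, f = 0.566.
Δf = 0.566 − 0.999 = -0.433, i.e. -43 pp.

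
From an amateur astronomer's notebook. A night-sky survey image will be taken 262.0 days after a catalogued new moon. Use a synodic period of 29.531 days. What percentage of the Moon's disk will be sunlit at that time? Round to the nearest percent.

15%

262.0 d spans 8 complete synodic months (8 × 29.531 = 236.25 d) plus 25.75 d.
Elongation θ = 360° × 25.75/29.531 ≈ 313.9°.
With cos θ = 0.694, the lit fraction is (1 − 0.694)/2 ≈ 0.153, so 15%.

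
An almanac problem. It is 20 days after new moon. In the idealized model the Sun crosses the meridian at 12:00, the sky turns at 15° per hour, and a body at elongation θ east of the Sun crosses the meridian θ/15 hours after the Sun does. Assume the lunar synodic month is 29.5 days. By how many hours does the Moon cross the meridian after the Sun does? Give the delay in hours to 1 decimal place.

16.3 h

The Moon has covered 20/29.5 of its cycle, so θ ≈ 360° × 20/29.5 = 244.1°.
The Moon trails the Sun by θ/15 = 244.1/15 ≈ 16.27 hours.
So the Moon crosses the meridian 16.27 h after the Sun.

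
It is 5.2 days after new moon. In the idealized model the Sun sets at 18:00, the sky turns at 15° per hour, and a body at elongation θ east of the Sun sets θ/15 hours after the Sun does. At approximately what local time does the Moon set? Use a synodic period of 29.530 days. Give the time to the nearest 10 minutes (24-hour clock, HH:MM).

Phase angle: θ = 360°·(5.2 d)/(29.530 d) = 63.4°.
The Moon trails the Sun by θ/15 = 63.4/15 ≈ 4.23 hours.
18:00 + 4.226 h ≈ 22:14 → 22:10 to the nearest ten minutes.

22:10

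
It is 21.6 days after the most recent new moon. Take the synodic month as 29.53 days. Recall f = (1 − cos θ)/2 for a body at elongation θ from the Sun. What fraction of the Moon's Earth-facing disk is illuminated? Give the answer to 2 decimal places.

The Moon has covered 21.6/29.53 of its cycle, so θ ≈ 360° × 21.6/29.53 = 263.3°.
Illuminated fraction = (1 − cos 263.3°)/2 = (1 − (-0.116))/2 ≈ 0.558.

0.56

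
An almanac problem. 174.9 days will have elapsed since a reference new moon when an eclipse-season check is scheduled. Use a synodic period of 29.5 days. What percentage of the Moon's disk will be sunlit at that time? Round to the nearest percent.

5%

174.9 d spans 5 complete synodic months (5 × 29.5 = 147.50 d) plus 27.40 d.
The Moon has covered 27.40/29.5 of its cycle, so θ ≈ 360° × 27.40/29.5 = 334.4°.
With cos θ = 0.902, the lit fraction is (1 − 0.902)/2 ≈ 0.049, so 5%.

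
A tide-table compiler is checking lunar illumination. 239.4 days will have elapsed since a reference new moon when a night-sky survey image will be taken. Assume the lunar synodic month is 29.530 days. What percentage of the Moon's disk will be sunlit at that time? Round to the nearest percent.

11%

Reduce mod P: 239.4 − 8×29.530 = 3.16 d into the current lunation.
The Moon has covered 3.16/29.530 of its cycle, so θ ≈ 360° × 3.16/29.530 = 38.5°.
With cos θ = 0.782, the lit fraction is (1 − 0.782)/2 ≈ 0.109, so 11%.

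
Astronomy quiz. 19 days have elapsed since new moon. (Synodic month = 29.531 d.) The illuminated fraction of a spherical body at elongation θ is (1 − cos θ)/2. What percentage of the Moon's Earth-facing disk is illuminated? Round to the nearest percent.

Elongation θ = 360° × 19/29.531 ≈ 231.6°.
With cos θ = (-0.621), the lit fraction is (1 − (-0.621))/2 ≈ 0.810, so 81%.

81%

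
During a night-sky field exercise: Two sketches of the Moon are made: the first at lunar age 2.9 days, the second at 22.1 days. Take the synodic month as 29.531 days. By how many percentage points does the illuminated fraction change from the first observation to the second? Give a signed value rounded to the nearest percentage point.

+41 percentage points

θ₁ = 360° × 2.9/29.531 = 35.4°, f₁ = (1 − cos θ₁)/2 = 0.092.
θ₂ = 360° × 22.1/29.531 = 269.4°, f₂ = (1 − cos θ₂)/2 = 0.505.
Change = f₂ − f₁ = +0.413 → +41 percentage points.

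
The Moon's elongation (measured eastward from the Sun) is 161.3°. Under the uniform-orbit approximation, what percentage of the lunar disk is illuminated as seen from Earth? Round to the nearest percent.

97%

f = (1 − cos 161.3°)/2 = (1 − (-0.947))/2 ≈ 0.974, i.e. 97%.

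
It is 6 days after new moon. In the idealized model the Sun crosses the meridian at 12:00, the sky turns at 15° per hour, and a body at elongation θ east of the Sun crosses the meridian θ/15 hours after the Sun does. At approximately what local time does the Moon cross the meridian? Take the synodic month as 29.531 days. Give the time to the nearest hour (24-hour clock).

17:00

Elongation θ = 360° × 6/29.531 ≈ 73.1°.
Delay after the Sun = 73.1° / (15°/h) ≈ 4.88 h.
12:00 + 4.88 h ≈ 16:53 → 17:00 to the nearest hour.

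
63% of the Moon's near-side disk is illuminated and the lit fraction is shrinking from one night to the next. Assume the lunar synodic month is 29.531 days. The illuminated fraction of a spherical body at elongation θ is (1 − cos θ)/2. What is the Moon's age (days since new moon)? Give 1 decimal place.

cos θ = 1 − 2f = -0.260, giving a principal value of 105.1°.
Waning ⇒ past full, so θ = 360° − 105.1° = 254.9°.
That fraction of the synodic month is 254.9/360 × 29.531 d ≈ 20.91 d.

20.9 days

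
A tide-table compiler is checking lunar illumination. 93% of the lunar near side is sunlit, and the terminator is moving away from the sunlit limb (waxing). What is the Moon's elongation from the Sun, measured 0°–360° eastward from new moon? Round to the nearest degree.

149°

cos θ = 1 − 2f = -0.860, giving a principal value of 149.3°.
The Moon is waxing (0°–180°), so θ = 149.3° directly.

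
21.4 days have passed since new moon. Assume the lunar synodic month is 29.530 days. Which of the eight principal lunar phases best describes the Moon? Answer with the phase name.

θ ≈ 360° × 21.4/29.530 = 261°, which falls in the last quarter sector.

last quarter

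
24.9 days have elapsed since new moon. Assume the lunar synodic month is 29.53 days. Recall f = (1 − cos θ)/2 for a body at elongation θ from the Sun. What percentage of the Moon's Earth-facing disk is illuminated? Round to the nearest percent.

22%

The Moon has covered 24.9/29.53 of its cycle, so θ ≈ 360° × 24.9/29.53 = 303.6°.
cos 303.6° = 0.553, so f = (1 − 0.553)/2 = 0.224, so 22%.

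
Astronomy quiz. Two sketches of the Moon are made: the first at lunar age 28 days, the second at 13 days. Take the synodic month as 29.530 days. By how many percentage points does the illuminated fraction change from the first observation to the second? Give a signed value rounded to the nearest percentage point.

+94 pp

First observation: θ = 360°·28/29.530 = 341.3°, so f = 0.026.
Second observation: θ = 158.5°, f = 0.965.
Δf = 0.965 − 0.026 = +0.939, i.e. +94 pp.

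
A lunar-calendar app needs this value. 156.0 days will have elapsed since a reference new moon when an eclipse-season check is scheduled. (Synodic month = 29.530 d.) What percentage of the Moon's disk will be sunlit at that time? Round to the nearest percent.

60%

156.0/29.530 = 5.283 lunations, so 5 complete cycles and 8.35 d into the next.
Phase angle: θ = 360°·(8.35 d)/(29.530 d) = 101.8°.
Illuminated fraction = (1 − cos 101.8°)/2 = (1 − (-0.204))/2 ≈ 0.602, so 60%.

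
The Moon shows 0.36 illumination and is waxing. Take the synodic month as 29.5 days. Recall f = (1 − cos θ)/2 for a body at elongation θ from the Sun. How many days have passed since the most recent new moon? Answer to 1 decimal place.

Invert f = (1 − cos θ)/2 to get cos θ = 1 − 2(0.36) = 0.280, hence θ₀ = arccos 0.280 = 73.7°.
The Moon is waxing (0°–180°), so θ = 73.7° directly.
At 360°/29.5 d per day, 73.7° corresponds to 6.04 days.

6.0 days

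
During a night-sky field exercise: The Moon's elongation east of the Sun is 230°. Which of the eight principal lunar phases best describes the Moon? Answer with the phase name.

waning gibbous

The waning gibbous sector spans roughly 202°–248°; 230° falls inside it.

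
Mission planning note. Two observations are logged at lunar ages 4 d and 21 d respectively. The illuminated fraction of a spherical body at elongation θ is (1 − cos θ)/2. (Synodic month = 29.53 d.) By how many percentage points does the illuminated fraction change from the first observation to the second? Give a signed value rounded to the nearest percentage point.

θ₁ = 360° × 4/29.53 = 48.8°, f₁ = (1 − cos θ₁)/2 = 0.170.
θ₂ = 360° × 21/29.53 = 256.0°, f₂ = (1 − cos θ₂)/2 = 0.621.
Change = f₂ − f₁ = +0.450 → +45 percentage points.

+45 pp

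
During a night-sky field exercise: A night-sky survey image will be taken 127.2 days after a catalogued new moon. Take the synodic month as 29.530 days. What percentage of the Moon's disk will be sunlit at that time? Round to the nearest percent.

127.2 d spans 4 complete synodic months (4 × 29.530 = 118.12 d) plus 9.08 d.
Phase angle: θ = 360°·(9.08 d)/(29.530 d) = 110.7°.
With cos θ = (-0.353), the lit fraction is (1 − (-0.353))/2 ≈ 0.677, so 68%.

68%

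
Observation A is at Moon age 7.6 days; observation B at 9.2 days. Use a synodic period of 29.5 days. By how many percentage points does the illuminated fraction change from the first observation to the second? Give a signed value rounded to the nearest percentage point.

+17 percentage points

First observation: θ = 360°·7.6/29.5 = 92.7°, so f = 0.524.
Second observation: θ = 112.3°, f = 0.689.
Δf = 0.689 − 0.524 = +0.166, i.e. +17 pp.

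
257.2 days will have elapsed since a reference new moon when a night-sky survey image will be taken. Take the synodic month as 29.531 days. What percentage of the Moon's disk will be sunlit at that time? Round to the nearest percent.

257.2 d spans 8 complete synodic months (8 × 29.531 = 236.25 d) plus 20.95 d.
Elongation θ = 360° × 20.95/29.531 ≈ 255.4°.
With cos θ = (-0.252), the lit fraction is (1 − (-0.252))/2 ≈ 0.626, so 63%.

63%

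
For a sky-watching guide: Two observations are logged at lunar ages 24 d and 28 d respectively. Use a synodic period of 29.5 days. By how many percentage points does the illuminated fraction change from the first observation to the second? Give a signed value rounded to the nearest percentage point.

First observation: θ = 360°·24/29.5 = 292.9°, so f = 0.306.
Second observation: θ = 341.7°, f = 0.025.
Δf = 0.025 − 0.306 = -0.280, i.e. -28 pp.

-28 pp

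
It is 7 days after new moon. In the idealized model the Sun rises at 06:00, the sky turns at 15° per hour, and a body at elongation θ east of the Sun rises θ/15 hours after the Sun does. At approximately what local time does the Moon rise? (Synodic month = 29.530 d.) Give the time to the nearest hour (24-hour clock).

12:00

Elongation θ = 360° × 7/29.530 ≈ 85.3°.
The Moon trails the Sun by θ/15 = 85.3/15 ≈ 5.69 hours.
06:00 + 5.69 h ≈ 11:41 → 12:00 to the nearest hour.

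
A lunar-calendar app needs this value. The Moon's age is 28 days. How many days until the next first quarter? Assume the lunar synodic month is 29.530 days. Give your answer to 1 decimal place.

First quarter occurs at elongation 90°, i.e. at age 29.530 × 90/360 = 7.383 d.
This lunation's first quarter (7.383 d) has passed, so add one period: 36.913 − 28 = 8.913 days.

8.9 days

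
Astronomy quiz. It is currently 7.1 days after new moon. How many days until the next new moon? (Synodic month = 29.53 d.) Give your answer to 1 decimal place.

One full lunation from the last new moon is 29.53 d; remaining = 29.53 − 7.1 = 22.430 d.

22.4 days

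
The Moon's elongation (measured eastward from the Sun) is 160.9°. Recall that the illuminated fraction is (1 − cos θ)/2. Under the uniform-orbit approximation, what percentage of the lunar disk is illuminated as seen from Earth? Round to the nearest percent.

97%

f = (1 − cos 160.9°)/2 = (1 − (-0.945))/2 ≈ 0.972, i.e. 97%.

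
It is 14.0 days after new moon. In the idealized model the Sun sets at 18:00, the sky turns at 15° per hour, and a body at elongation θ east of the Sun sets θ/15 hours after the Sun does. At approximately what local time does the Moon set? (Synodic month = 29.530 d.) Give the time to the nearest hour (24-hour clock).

05:00

Phase angle: θ = 360°·(14.0 d)/(29.530 d) = 170.7°.
The Moon trails the Sun by θ/15 = 170.7/15 ≈ 11.38 hours.
18:00 + 11.38 h ≈ 05:23 → 05:00 to the nearest hour.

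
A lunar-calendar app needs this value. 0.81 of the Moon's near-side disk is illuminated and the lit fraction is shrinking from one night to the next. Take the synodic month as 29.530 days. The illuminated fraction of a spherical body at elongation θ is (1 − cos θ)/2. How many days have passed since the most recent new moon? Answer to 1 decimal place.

Invert f = (1 − cos θ)/2 to get cos θ = 1 − 2(0.81) = -0.620, hence θ₀ = arccos -0.620 = 128.3°.
Since the Moon is past full (waning), take the reflex angle: θ = 360° − 128.3° = 231.7°.
At 360°/29.530 d per day, 231.7° corresponds to 19.00 days.

19.0 days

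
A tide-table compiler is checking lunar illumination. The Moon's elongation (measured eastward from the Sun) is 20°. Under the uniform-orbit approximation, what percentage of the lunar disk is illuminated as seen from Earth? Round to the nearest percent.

cos 20° = 0.940, so f = (1 − 0.940)/2 = 0.030, i.e. 3%.

3%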